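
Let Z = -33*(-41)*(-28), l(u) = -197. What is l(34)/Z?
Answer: 197/37884 ≈ 0.0052001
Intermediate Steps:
Z = -37884 (Z = 1353*(-28) = -37884)
l(34)/Z = -197/(-37884) = -197*(-1/37884) = 197/37884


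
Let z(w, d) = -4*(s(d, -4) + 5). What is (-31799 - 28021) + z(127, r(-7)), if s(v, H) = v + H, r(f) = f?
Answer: -59796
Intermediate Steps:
s(v, H) = H + v
z(w, d) = -4 - 4*d (z(w, d) = -4*((-4 + d) + 5) = -4*(1 + d) = -4 - 4*d)
(-31799 - 28021) + z(127, r(-7)) = (-31799 - 28021) + (-4 - 4*(-7)) = -59820 + (-4 + 28) = -59820 + 24 = -59796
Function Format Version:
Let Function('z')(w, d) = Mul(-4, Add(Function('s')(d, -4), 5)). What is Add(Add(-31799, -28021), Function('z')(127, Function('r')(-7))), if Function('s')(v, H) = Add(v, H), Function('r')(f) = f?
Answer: -59796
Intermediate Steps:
Function('s')(v, H) = Add(H, v)
Function('z')(w, d) = Add(-4, Mul(-4, d)) (Function('z')(w, d) = Mul(-4, Add(Add(-4, d), 5)) = Mul(-4, Add(1, d)) = Add(-4, Mul(-4, d)))
Add(Add(-31799, -28021), Function('z')(127, Function('r')(-7))) = Add(Add(-31799, -28021), Add(-4, Mul(-4, -7))) = Add(-59820, Add(-4, 28)) = Add(-59820, 24) = -59796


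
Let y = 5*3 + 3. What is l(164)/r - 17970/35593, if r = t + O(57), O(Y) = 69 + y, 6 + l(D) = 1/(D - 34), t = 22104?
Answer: -51868122047/102679754190 ≈ -0.50514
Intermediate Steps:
y = 18 (y = 15 + 3 = 18)
l(D) = -6 + 1/(-34 + D) (l(D) = -6 + 1/(D - 34) = -6 + 1/(-34 + D))
O(Y) = 87 (O(Y) = 69 + 18 = 87)
r = 22191 (r = 22104 + 87 = 22191)
l(164)/r - 17970/35593 = ((205 - 6*164)/(-34 + 164))/22191 - 17970/35593 = ((205 - 984)/130)*(1/22191) - 17970*1/35593 = ((1/130)*(-779))*(1/22191) - 17970/35593 = -779/130*1/22191 - 17970/35593 = -779/2884830 - 17970/35593 = -51868122047/102679754190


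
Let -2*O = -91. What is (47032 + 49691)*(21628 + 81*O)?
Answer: 4896795321/2 ≈ 2.4484e+9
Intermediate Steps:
O = 91/2 (O = -1/2*(-91) = 91/2 ≈ 45.500)
(47032 + 49691)*(21628 + 81*O) = (47032 + 49691)*(21628 + 81*(91/2)) = 96723*(21628 + 7371/2) = 96723*(50627/2) = 4896795321/2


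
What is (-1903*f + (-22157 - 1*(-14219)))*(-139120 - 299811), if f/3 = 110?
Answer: 279128512968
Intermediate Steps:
f = 330 (f = 3*110 = 330)
(-1903*f + (-22157 - 1*(-14219)))*(-139120 - 299811) = (-1903*330 + (-22157 - 1*(-14219)))*(-139120 - 299811) = (-627990 + (-22157 + 14219))*(-438931) = (-627990 - 7938)*(-438931) = -635928*(-438931) = 279128512968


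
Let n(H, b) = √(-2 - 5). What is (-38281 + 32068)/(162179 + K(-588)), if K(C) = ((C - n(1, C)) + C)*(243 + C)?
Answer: -3528356487/322510107376 + 2143485*I*√7/322510107376 ≈ -0.01094 + 1.7584e-5*I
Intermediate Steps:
n(H, b) = I*√7 (n(H, b) = √(-7) = I*√7)
K(C) = (243 + C)*(2*C - I*√7) (K(C) = ((C - I*√7) + C)*(243 + C) = (2*C - I*√7)*(243 + C) = (243 + C)*(2*C - I*√7))
(-38281 + 32068)/(162179 + K(-588)) = (-38281 + 32068)/(162179 + (2*(-588)² + 486*(-588) - 243*I*√7 - 1*I*(-588)*√7)) = -6213/(162179 + (2*345744 - 285768 - 243*I*√7 + 588*I*√7)) = -6213/(162179 + (691488 - 285768 - 243*I*√7 + 588*I*√7)) = -6213/(162179 + (405720 + 345*I*√7)) = -6213/(567899 + 345*I*√7)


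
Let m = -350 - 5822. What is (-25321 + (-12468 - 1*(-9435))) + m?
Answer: -34526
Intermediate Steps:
m = -6172
(-25321 + (-12468 - 1*(-9435))) + m = (-25321 + (-12468 - 1*(-9435))) - 6172 = (-25321 + (-12468 + 9435)) - 6172 = (-25321 - 3033) - 6172 = -28354 - 6172 = -34526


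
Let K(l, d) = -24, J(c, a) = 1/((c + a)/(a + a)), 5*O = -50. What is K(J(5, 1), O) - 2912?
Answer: -2936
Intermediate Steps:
O = -10 (O = (1/5)*(-50) = -10)
J(c, a) = 2*a/(a + c) (J(c, a) = 1/((a + c)/((2*a))) = 1/((a + c)*(1/(2*a))) = 1/((a + c)/(2*a)) = 2*a/(a + c))
K(J(5, 1), O) - 2912 = -24 - 2912 = -2936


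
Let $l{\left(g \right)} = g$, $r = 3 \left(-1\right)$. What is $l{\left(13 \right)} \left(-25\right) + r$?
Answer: $-328$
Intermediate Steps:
$r = -3$
$l{\left(13 \right)} \left(-25\right) + r = 13 \left(-25\right) - 3 = -325 - 3 = -328$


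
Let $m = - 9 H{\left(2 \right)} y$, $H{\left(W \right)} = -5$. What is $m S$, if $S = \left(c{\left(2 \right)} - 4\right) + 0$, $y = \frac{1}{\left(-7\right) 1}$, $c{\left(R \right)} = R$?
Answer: $\frac{90}{7} \approx 12.857$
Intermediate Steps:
$y = - \frac{1}{7}$ ($y = \left(- \frac{1}{7}\right) 1 = - \frac{1}{7} \approx -0.14286$)
$m = - \frac{45}{7}$ ($m = \left(-9\right) \left(-5\right) \left(- \frac{1}{7}\right) = 45 \left(- \frac{1}{7}\right) = - \frac{45}{7} \approx -6.4286$)
$S = -2$ ($S = \left(2 - 4\right) + 0 = -2 + 0 = -2$)
$m S = \left(- \frac{45}{7}\right) \left(-2\right) = \frac{90}{7}$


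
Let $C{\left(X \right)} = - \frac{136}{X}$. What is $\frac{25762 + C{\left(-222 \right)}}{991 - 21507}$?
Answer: $- \frac{1429825}{1138638} \approx -1.2557$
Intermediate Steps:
$\frac{25762 + C{\left(-222 \right)}}{991 - 21507} = \frac{25762 - \frac{136}{-222}}{991 - 21507} = \frac{25762 - - \frac{68}{111}}{-20516} = \left(25762 + \frac{68}{111}\right) \left(- \frac{1}{20516}\right) = \frac{2859650}{111} \left(- \frac{1}{20516}\right) = - \frac{1429825}{1138638}$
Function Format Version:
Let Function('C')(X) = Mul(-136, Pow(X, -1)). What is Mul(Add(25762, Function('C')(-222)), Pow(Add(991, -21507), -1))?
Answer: Rational(-1429825, 1138638) ≈ -1.2557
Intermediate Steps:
Mul(Add(25762, Function('C')(-222)), Pow(Add(991, -21507), -1)) = Mul(Add(25762, Mul(-136, Pow(-222, -1))), Pow(Add(991, -21507), -1)) = Mul(Add(25762, Mul(-136, Rational(-1, 222))), Pow(-20516, -1)) = Mul(Add(25762, Rational(68, 111)), Rational(-1, 20516)) = Mul(Rational(2859650, 111), Rational(-1, 20516)) = Rational(-1429825, 1138638)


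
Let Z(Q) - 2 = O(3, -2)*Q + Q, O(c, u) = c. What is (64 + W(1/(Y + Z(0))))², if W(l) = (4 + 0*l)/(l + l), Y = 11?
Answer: 8100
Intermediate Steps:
Z(Q) = 2 + 4*Q (Z(Q) = 2 + (3*Q + Q) = 2 + 4*Q)
W(l) = 2/l (W(l) = (4 + 0)/((2*l)) = 4*(1/(2*l)) = 2/l)
(64 + W(1/(Y + Z(0))))² = (64 + 2/(1/(11 + (2 + 4*0))))² = (64 + 2/(1/(11 + (2 + 0))))² = (64 + 2/(1/(11 + 2)))² = (64 + 2/(1/13))² = (64 + 2*13)² = (64 + 26)² = 90² = 8100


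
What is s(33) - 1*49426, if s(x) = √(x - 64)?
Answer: -49426 + I*√31 ≈ -49426.0 + 5.5678*I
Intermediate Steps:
s(x) = √(-64 + x)
s(33) - 1*49426 = √(-64 + 33) - 1*49426 = √(-31) - 49426 = I*√31 - 49426 = -49426 + I*√31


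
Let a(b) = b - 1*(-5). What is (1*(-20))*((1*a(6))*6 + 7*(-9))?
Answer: -60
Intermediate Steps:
a(b) = 5 + b (a(b) = b + 5 = 5 + b)
(1*(-20))*((1*a(6))*6 + 7*(-9)) = (1*(-20))*((1*(5 + 6))*6 + 7*(-9)) = -20*((1*11)*6 - 63) = -20*(11*6 - 63) = -20*(66 - 63) = -20*3 = -60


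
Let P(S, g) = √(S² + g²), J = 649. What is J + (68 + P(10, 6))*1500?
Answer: 102649 + 3000*√34 ≈ 1.2014e+5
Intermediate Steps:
J + (68 + P(10, 6))*1500 = 649 + (68 + √(10² + 6²))*1500 = 649 + (68 + √(100 + 36))*1500 = 649 + (68 + √136)*1500 = 649 + (68 + 2*√34)*1500 = 649 + (102000 + 3000*√34) = 102649 + 3000*√34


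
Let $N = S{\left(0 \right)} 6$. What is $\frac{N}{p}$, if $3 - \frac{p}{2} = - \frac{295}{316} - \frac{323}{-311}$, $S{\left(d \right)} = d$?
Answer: $0$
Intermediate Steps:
$p = \frac{284505}{49138}$ ($p = 6 - 2 \left(- \frac{295}{316} - \frac{323}{-311}\right) = 6 - 2 \left(\left(-295\right) \frac{1}{316} - - \frac{323}{311}\right) = 6 - 2 \left(- \frac{295}{316} + \frac{323}{311}\right) = 6 - \frac{10323}{49138} = \frac{284505}{49138} \approx 5.7899$)
$N = 0$ ($N = 0 \cdot 6 = 0$)
$\frac{N}{p} = \frac{0}{\frac{284505}{49138}} = 0 \cdot \frac{49138}{284505} = 0$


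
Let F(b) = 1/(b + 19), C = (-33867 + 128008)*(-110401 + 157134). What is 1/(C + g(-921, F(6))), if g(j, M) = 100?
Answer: 1/4399491453 ≈ 2.2730e-10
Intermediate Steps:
C = 4399491353 (C = 94141*46733 = 4399491353)
F(b) = 1/(19 + b)
1/(C + g(-921, F(6))) = 1/(4399491353 + 100) = 1/4399491453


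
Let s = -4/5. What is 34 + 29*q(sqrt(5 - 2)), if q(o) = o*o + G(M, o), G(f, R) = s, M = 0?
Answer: 489/5 ≈ 97.800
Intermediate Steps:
s = -4/5 (s = -4*1/5 = -4/5 ≈ -0.80000)
G(f, R) = -4/5
q(o) = -4/5 + o**2 (q(o) = o*o - 4/5 = o**2 - 4/5 = -4/5 + o**2)
34 + 29*q(sqrt(5 - 2)) = 34 + 29*(-4/5 + (sqrt(5 - 2))**2) = 34 + 29*(-4/5 + (sqrt(3))**2) = 34 + 29*(-4/5 + 3) = 34 + 29*(11/5) = 34 + 319/5 = 489/5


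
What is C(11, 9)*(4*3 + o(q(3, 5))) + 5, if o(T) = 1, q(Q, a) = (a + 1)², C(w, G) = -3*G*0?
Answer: 5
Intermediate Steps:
C(w, G) = 0
q(Q, a) = (1 + a)²
C(11, 9)*(4*3 + o(q(3, 5))) + 5 = 0*(4*3 + 1) + 5 = 0*(12 + 1) + 5 = 0*13 + 5 = 0 + 5 = 5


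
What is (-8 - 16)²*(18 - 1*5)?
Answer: 7488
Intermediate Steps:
(-8 - 16)²*(18 - 1*5) = (-24)²*(18 - 5) = 576*13 = 7488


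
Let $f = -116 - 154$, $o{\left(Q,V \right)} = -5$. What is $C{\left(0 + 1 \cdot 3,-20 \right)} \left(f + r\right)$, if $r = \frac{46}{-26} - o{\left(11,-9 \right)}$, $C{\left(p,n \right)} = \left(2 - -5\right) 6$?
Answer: $- \frac{145656}{13} \approx -11204.0$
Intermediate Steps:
$f = -270$
$C{\left(p,n \right)} = 42$ ($C{\left(p,n \right)} = \left(2 + 5\right) 6 = 7 \cdot 6 = 42$)
$r = \frac{42}{13}$ ($r = \frac{46}{-26} - -5 = 46 \left(- \frac{1}{26}\right) + 5 = - \frac{23}{13} + 5 = \frac{42}{13} \approx 3.2308$)
$C{\left(0 + 1 \cdot 3,-20 \right)} \left(f + r\right) = 42 \left(-270 + \frac{42}{13}\right) = 42 \left(- \frac{3468}{13}\right) = - \frac{145656}{13}$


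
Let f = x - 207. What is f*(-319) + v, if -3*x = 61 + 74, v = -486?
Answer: 79902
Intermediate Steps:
x = -45 (x = -(61 + 74)/3 = -1/3*135 = -45)
f = -252 (f = -45 - 207 = -252)
f*(-319) + v = -252*(-319) - 486 = 80388 - 486 = 79902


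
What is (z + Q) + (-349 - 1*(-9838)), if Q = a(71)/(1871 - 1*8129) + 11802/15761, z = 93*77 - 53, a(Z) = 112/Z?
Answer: 8302307639615/500206857 ≈ 16598.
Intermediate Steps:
z = 7108 (z = 7161 - 53 = 7108)
Q = 374433986/500206857 (Q = (112/71)/(1871 - 1*8129) + 11802/15761 = (112*(1/71))/(1871 - 8129) + 11802*(1/15761) = (112/71)/(-6258) + 11802/15761 = (112/71)*(-1/6258) + 11802/15761 = -8/31737 + 11802/15761 = 374433986/500206857 ≈ 0.74856)
(z + Q) + (-349 - 1*(-9838)) = (7108 + 374433986/500206857) + (-349 - 1*(-9838)) = 3555844773542/500206857 + (-349 + 9838) = 3555844773542/500206857 + 9489 = 8302307639615/500206857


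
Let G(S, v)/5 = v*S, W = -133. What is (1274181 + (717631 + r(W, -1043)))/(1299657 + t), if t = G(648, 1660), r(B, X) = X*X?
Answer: 3079661/6678057 ≈ 0.46116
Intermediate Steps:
G(S, v) = 5*S*v (G(S, v) = 5*(v*S) = 5*(S*v) = 5*S*v)
r(B, X) = X²
t = 5378400 (t = 5*648*1660 = 5378400)
(1274181 + (717631 + r(W, -1043)))/(1299657 + t) = (1274181 + (717631 + (-1043)²))/(1299657 + 5378400) = (1274181 + (717631 + 1087849))/6678057 = (1274181 + 1805480)*(1/6678057) = 3079661*(1/6678057) = 3079661/6678057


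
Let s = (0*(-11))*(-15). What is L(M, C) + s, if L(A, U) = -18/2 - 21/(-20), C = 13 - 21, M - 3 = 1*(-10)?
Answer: -159/20 ≈ -7.9500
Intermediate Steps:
M = -7 (M = 3 + 1*(-10) = 3 - 10 = -7)
C = -8
s = 0 (s = 0*(-15) = 0)
L(A, U) = -159/20 (L(A, U) = -18*½ - 21*(-1/20) = -9 + 21/20 = -159/20)
L(M, C) + s = -159/20 + 0 = -159/20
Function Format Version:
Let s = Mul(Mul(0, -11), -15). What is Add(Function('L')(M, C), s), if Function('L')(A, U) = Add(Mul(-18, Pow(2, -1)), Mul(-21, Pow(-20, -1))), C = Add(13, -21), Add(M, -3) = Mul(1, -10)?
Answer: Rational(-159, 20) ≈ -7.9500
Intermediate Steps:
M = -7 (M = Add(3, Mul(1, -10)) = Add(3, -10) = -7)
C = -8
s = 0 (s = Mul(0, -15) = 0)
Function('L')(A, U) = Rational(-159, 20) (Function('L')(A, U) = Add(Mul(-18, Rational(1, 2)), Mul(-21, Rational(-1, 20))) = Add(-9, Rational(21, 20)) = Rational(-159, 20))
Add(Function('L')(M, C), s) = Add(Rational(-159, 20), 0) = Rational(-159, 20)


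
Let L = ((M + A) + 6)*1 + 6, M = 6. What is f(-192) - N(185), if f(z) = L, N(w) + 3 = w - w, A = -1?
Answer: 20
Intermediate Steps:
N(w) = -3 (N(w) = -3 + (w - w) = -3 + 0 = -3)
L = 17 (L = ((6 - 1) + 6)*1 + 6 = (5 + 6)*1 + 6 = 11*1 + 6 = 11 + 6 = 17)
f(z) = 17
f(-192) - N(185) = 17 - 1*(-3) = 17 + 3 = 20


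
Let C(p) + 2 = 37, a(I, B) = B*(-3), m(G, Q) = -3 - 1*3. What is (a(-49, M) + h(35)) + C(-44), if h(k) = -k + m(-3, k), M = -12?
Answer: 30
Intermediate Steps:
m(G, Q) = -6 (m(G, Q) = -3 - 3 = -6)
a(I, B) = -3*B
h(k) = -6 - k (h(k) = -k - 6 = -6 - k)
C(p) = 35 (C(p) = -2 + 37 = 35)
(a(-49, M) + h(35)) + C(-44) = (-3*(-12) + (-6 - 1*35)) + 35 = (36 + (-6 - 35)) + 35 = (36 - 41) + 35 = -5 + 35 = 30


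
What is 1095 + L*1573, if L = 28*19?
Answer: 837931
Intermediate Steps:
L = 532
1095 + L*1573 = 1095 + 532*1573 = 1095 + 836836 = 837931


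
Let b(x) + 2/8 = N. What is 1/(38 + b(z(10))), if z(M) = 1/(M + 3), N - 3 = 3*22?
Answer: 4/427 ≈ 0.0093677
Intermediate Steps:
N = 69 (N = 3 + 3*22 = 3 + 66 = 69)
z(M) = 1/(3 + M)
b(x) = 275/4 (b(x) = -¼ + 69 = 275/4)
1/(38 + b(z(10))) = 1/(38 + 275/4) = 1/(427/4) = 4/427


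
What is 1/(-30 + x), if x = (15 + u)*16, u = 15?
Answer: 1/450 ≈ 0.0022222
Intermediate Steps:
x = 480 (x = (15 + 15)*16 = 30*16 = 480)
1/(-30 + x) = 1/(-30 + 480) = 1/450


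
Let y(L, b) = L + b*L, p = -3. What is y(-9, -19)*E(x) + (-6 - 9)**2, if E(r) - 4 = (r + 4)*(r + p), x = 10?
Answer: 16749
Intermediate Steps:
y(L, b) = L + L*b
E(r) = 4 + (-3 + r)*(4 + r) (E(r) = 4 + (r + 4)*(r - 3) = 4 + (4 + r)*(-3 + r) = 4 + (-3 + r)*(4 + r))
y(-9, -19)*E(x) + (-6 - 9)**2 = (-9*(1 - 19))*(-8 + 10 + 10**2) + (-6 - 9)**2 = (-9*(-18))*(-8 + 10 + 100) + (-15)**2 = 162*102 + 225 = 16524 + 225 = 16749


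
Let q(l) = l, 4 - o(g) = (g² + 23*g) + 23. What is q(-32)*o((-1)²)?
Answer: 1376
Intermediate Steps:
o(g) = -19 - g² - 23*g (o(g) = 4 - ((g² + 23*g) + 23) = 4 - (23 + g² + 23*g) = 4 + (-23 - g² - 23*g) = -19 - g² - 23*g)
q(-32)*o((-1)²) = -32*(-19 - ((-1)²)² - 23*(-1)²) = -32*(-19 - 1*1² - 23*1) = -32*(-19 - 1*1 - 23) = -32*(-19 - 1 - 23) = -32*(-43) = 1376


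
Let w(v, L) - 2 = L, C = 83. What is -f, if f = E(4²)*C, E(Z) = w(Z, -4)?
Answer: 166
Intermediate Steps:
w(v, L) = 2 + L
E(Z) = -2 (E(Z) = 2 - 4 = -2)
f = -166 (f = -2*83 = -166)
-f = -1*(-166) = 166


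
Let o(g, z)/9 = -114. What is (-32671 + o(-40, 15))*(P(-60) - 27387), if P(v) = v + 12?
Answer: 924477195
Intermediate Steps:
o(g, z) = -1026 (o(g, z) = 9*(-114) = -1026)
P(v) = 12 + v
(-32671 + o(-40, 15))*(P(-60) - 27387) = (-32671 - 1026)*((12 - 60) - 27387) = -33697*(-48 - 27387) = -33697*(-27435) = 924477195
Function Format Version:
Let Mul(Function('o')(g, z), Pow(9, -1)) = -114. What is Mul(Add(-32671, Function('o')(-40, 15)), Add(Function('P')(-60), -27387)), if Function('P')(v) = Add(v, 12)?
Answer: 924477195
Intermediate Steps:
Function('o')(g, z) = -1026 (Function('o')(g, z) = Mul(9, -114) = -1026)
Function('P')(v) = Add(12, v)
Mul(Add(-32671, Function('o')(-40, 15)), Add(Function('P')(-60), -27387)) = Mul(Add(-32671, -1026), Add(Add(12, -60), -27387)) = Mul(-33697, Add(-48, -27387)) = Mul(-33697, -27435) = 924477195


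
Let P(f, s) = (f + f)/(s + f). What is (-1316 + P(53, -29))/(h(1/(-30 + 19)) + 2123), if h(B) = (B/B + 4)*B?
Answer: -173129/280176 ≈ -0.61793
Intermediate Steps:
h(B) = 5*B (h(B) = (1 + 4)*B = 5*B)
P(f, s) = 2*f/(f + s) (P(f, s) = (2*f)/(f + s) = 2*f/(f + s))
(-1316 + P(53, -29))/(h(1/(-30 + 19)) + 2123) = (-1316 + 2*53/(53 - 29))/(5/(-30 + 19) + 2123) = (-1316 + 2*53/24)/(5/(-11) + 2123) = (-1316 + 2*53*(1/24))/(5*(-1/11) + 2123) = (-1316 + 53/12)/(-5/11 + 2123) = -15739/(12*23348/11) = -15739/12*11/23348 = -173129/280176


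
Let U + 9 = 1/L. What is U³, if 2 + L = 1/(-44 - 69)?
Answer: -10021812416/11697083 ≈ -856.78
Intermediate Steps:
L = -227/113 (L = -2 + 1/(-44 - 69) = -2 + 1/(-113) = -2 - 1/113 = -227/113 ≈ -2.0089)
U = -2156/227 (U = -9 + 1/(-227/113) = -9 - 113/227 = -2156/227 ≈ -9.4978)
U³ = (-2156/227)³ = -10021812416/11697083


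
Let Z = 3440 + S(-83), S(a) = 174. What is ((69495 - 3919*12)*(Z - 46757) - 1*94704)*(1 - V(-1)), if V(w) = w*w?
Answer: 0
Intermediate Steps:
Z = 3614 (Z = 3440 + 174 = 3614)
V(w) = w²
((69495 - 3919*12)*(Z - 46757) - 1*94704)*(1 - V(-1)) = ((69495 - 3919*12)*(3614 - 46757) - 1*94704)*(1 - 1*(-1)²) = ((69495 - 47028)*(-43143) - 94704)*(1 - 1*1) = (22467*(-43143) - 94704)*(1 - 1) = (-969293781 - 94704)*0 = -969388485*0 = 0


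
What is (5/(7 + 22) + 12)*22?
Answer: 7766/29 ≈ 267.79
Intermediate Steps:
(5/(7 + 22) + 12)*22 = (5/29 + 12)*22 = (353/29)*22 = 7766/29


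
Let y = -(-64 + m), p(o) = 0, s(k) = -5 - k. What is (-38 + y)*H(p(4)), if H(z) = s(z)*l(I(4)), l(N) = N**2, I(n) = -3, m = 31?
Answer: 225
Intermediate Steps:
H(z) = -45 - 9*z (H(z) = (-5 - z)*(-3)**2 = (-5 - z)*9 = -45 - 9*z)
y = 33 (y = -(-64 + 31) = -1*(-33) = 33)
(-38 + y)*H(p(4)) = (-38 + 33)*(-45 - 9*0) = -5*(-45 + 0) = -5*(-45) = 225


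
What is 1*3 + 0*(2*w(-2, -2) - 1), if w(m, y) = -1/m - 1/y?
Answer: 3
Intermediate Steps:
1*3 + 0*(2*w(-2, -2) - 1) = 1*3 + 0*(2*((-1*(-2) - 1*(-2))/(-2*(-2))) - 1) = 3 + 0*(2*(-½*(-½)*(2 + 2)) - 1) = 3 + 0*(2*(-½*(-½)*4) - 1) = 3 + 0*(2*1 - 1) = 3 + 0*(2 - 1) = 3 + 0*1 = 3 + 0 = 3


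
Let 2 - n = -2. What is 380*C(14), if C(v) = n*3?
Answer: 4560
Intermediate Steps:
n = 4 (n = 2 - 1*(-2) = 2 + 2 = 4)
C(v) = 12 (C(v) = 4*3 = 12)
380*C(14) = 380*12 = 4560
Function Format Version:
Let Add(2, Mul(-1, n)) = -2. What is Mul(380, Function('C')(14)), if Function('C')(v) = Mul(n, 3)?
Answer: 4560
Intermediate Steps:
n = 4 (n = Add(2, Mul(-1, -2)) = Add(2, 2) = 4)
Function('C')(v) = 12 (Function('C')(v) = Mul(4, 3) = 12)
Mul(380, Function('C')(14)) = Mul(380, 12) = 4560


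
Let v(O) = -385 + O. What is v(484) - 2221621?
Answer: -2221522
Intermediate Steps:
v(484) - 2221621 = (-385 + 484) - 2221621 = 99 - 2221621 = -2221522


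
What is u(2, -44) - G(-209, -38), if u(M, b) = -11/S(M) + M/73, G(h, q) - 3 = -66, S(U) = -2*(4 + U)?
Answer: 56015/876 ≈ 63.944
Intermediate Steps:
S(U) = -8 - 2*U
G(h, q) = -63 (G(h, q) = 3 - 66 = -63)
u(M, b) = -11/(-8 - 2*M) + M/73
u(2, -44) - G(-209, -38) = (803 + 2*2*(4 + 2))/(146*(4 + 2)) - 1*(-63) = (1/146)*(803 + 2*2*6)/6 + 63 = (1/146)*(⅙)*(803 + 24) + 63 = (1/146)*(⅙)*827 + 63 = 827/876 + 63 = 56015/876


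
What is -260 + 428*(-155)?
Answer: -66600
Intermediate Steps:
-260 + 428*(-155) = -260 - 66340 = -66600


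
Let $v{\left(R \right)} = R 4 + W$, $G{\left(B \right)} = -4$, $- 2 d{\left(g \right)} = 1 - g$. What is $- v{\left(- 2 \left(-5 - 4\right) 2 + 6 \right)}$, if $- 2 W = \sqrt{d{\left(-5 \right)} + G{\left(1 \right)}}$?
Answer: $-168 + \frac{i \sqrt{7}}{2} \approx -168.0 + 1.3229 i$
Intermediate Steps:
$d{\left(g \right)} = - \frac{1}{2} + \frac{g}{2}$ ($d{\left(g \right)} = - \frac{1 - g}{2} = - \frac{1}{2} + \frac{g}{2}$)
$W = - \frac{i \sqrt{7}}{2}$ ($W = - \frac{\sqrt{\left(- \frac{1}{2} + \frac{1}{2} \left(-5\right)\right) - 4}}{2} = - \frac{\sqrt{\left(- \frac{1}{2} - \frac{5}{2}\right) - 4}}{2} = - \frac{\sqrt{-3 - 4}}{2} = - \frac{\sqrt{-7}}{2} = - \frac{i \sqrt{7}}{2} \approx - 1.3229 i$)
$v{\left(R \right)} = 4 R - \frac{i \sqrt{7}}{2}$ ($v{\left(R \right)} = R 4 - \frac{i \sqrt{7}}{2} = 4 R - \frac{i \sqrt{7}}{2}$)
$- v{\left(- 2 \left(-5 - 4\right) 2 + 6 \right)} = - (4 \left(- 2 \left(-5 - 4\right) 2 + 6\right) - \frac{i \sqrt{7}}{2}) = - (4 \left(\left(-2\right) \left(-9\right) 2 + 6\right) - \frac{i \sqrt{7}}{2}) = - (4 \left(18 \cdot 2 + 6\right) - \frac{i \sqrt{7}}{2}) = - (4 \left(36 + 6\right) - \frac{i \sqrt{7}}{2}) = - (4 \cdot 42 - \frac{i \sqrt{7}}{2}) = - (168 - \frac{i \sqrt{7}}{2}) = -168 + \frac{i \sqrt{7}}{2}$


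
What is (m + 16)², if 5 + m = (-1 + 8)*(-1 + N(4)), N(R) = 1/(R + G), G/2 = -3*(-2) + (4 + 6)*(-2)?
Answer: 7921/576 ≈ 13.752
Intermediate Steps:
G = -28 (G = 2*(-3*(-2) + (4 + 6)*(-2)) = 2*(6 + 10*(-2)) = 2*(6 - 20) = 2*(-14) = -28)
N(R) = 1/(-28 + R) (N(R) = 1/(R - 28) = 1/(-28 + R))
m = -295/24 (m = -5 + (-1 + 8)*(-1 + 1/(-28 + 4)) = -5 + 7*(-1 + 1/(-24)) = -5 + 7*(-1 - 1/24) = -5 + 7*(-25/24) = -5 - 175/24 = -295/24 ≈ -12.292)
(m + 16)² = (-295/24 + 16)² = (89/24)² = 7921/576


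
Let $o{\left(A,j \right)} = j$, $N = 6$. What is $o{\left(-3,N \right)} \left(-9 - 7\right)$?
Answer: $-96$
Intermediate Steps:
$o{\left(-3,N \right)} \left(-9 - 7\right) = 6 \left(-9 - 7\right) = 6 \left(-16\right) = -96$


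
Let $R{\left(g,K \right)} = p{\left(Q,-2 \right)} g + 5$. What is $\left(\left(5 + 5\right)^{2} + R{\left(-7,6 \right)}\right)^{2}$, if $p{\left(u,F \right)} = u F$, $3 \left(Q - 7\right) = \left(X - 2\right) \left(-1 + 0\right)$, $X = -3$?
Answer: $\frac{461041}{9} \approx 51227.0$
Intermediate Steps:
$Q = \frac{26}{3}$ ($Q = 7 + \frac{\left(-3 - 2\right) \left(-1 + 0\right)}{3} = 7 + \frac{\left(-5\right) \left(-1\right)}{3} = 7 + \frac{1}{3} \cdot 5 = 7 + \frac{5}{3} = \frac{26}{3} \approx 8.6667$)
$p{\left(u,F \right)} = F u$
$R{\left(g,K \right)} = 5 - \frac{52 g}{3}$ ($R{\left(g,K \right)} = \left(-2\right) \frac{26}{3} g + 5 = - \frac{52 g}{3} + 5 = 5 - \frac{52 g}{3}$)
$\left(\left(5 + 5\right)^{2} + R{\left(-7,6 \right)}\right)^{2} = \left(\left(5 + 5\right)^{2} + \left(5 - - \frac{364}{3}\right)\right)^{2} = \left(10^{2} + \left(5 + \frac{364}{3}\right)\right)^{2} = \left(100 + \frac{379}{3}\right)^{2} = \left(\frac{679}{3}\right)^{2} = \frac{461041}{9}$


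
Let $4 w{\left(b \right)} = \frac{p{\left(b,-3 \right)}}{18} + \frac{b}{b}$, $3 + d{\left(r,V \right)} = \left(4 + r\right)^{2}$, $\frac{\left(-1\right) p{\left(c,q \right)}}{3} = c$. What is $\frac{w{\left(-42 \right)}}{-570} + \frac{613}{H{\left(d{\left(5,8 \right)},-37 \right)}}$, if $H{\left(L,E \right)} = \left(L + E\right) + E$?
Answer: $\frac{174701}{1140} \approx 153.25$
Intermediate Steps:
$p{\left(c,q \right)} = - 3 c$
$d{\left(r,V \right)} = -3 + \left(4 + r\right)^{2}$
$H{\left(L,E \right)} = L + 2 E$ ($H{\left(L,E \right)} = \left(E + L\right) + E = L + 2 E$)
$w{\left(b \right)} = \frac{1}{4} - \frac{b}{24}$ ($w{\left(b \right)} = \frac{\frac{\left(-3\right) b}{18} + \frac{b}{b}}{4} = \frac{- 3 b \frac{1}{18} + 1}{4} = \frac{- \frac{b}{6} + 1}{4} = \frac{1 - \frac{b}{6}}{4} = \frac{1}{4} - \frac{b}{24}$)
$\frac{w{\left(-42 \right)}}{-570} + \frac{613}{H{\left(d{\left(5,8 \right)},-37 \right)}} = \frac{\frac{1}{4} - - \frac{7}{4}}{-570} + \frac{613}{\left(-3 + \left(4 + 5\right)^{2}\right) + 2 \left(-37\right)} = \left(\frac{1}{4} + \frac{7}{4}\right) \left(- \frac{1}{570}\right) + \frac{613}{\left(-3 + 9^{2}\right) - 74} = 2 \left(- \frac{1}{570}\right) + \frac{613}{\left(-3 + 81\right) - 74} = - \frac{1}{285} + \frac{613}{78 - 74} = - \frac{1}{285} + \frac{613}{4} = \frac{174701}{1140}$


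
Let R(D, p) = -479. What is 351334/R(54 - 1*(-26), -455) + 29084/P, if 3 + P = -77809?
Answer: -6837983111/9317987 ≈ -733.85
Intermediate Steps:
P = -77812 (P = -3 - 77809 = -77812)
351334/R(54 - 1*(-26), -455) + 29084/P = 351334/(-479) + 29084/(-77812) = 351334*(-1/479) + 29084*(-1/77812) = -351334/479 - 7271/19453 = -6837983111/9317987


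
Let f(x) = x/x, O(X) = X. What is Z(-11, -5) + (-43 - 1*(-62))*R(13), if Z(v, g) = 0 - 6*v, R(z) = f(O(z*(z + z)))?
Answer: 85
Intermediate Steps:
f(x) = 1
R(z) = 1
Z(v, g) = -6*v (Z(v, g) = 0 - 6*v = -6*v)
Z(-11, -5) + (-43 - 1*(-62))*R(13) = -6*(-11) + (-43 - 1*(-62))*1 = 66 + (-43 + 62)*1 = 66 + 19*1 = 66 + 19 = 85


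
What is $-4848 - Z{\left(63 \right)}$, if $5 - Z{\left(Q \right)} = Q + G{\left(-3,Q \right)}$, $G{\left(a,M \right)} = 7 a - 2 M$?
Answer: $-4937$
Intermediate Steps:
$G{\left(a,M \right)} = - 2 M + 7 a$
$Z{\left(Q \right)} = 26 + Q$ ($Z{\left(Q \right)} = 5 - \left(Q - \left(21 + 2 Q\right)\right) = 5 - \left(-21 - Q\right) = 5 + \left(21 + Q\right) = 26 + Q$)
$-4848 - Z{\left(63 \right)} = -4848 - \left(26 + 63\right) = -4848 - 89 = -4937$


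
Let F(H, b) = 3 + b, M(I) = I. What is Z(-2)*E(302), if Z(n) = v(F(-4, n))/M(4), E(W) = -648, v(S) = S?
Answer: -162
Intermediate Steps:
Z(n) = ¾ + n/4 (Z(n) = (3 + n)/4 = (3 + n)*(¼) = ¾ + n/4)
Z(-2)*E(302) = (¾ + (¼)*(-2))*(-648) = (¾ - ½)*(-648) = (¼)*(-648) = -162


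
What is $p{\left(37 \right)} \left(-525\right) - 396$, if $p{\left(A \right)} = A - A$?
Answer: $-396$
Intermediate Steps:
$p{\left(A \right)} = 0$
$p{\left(37 \right)} \left(-525\right) - 396 = 0 \left(-525\right) - 396 = 0 - 396 = -396$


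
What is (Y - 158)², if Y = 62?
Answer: 9216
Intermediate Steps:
(Y - 158)² = (62 - 158)² = (-96)² = 9216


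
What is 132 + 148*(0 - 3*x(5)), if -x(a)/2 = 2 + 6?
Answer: 7236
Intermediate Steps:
x(a) = -16 (x(a) = -2*(2 + 6) = -2*8 = -16)
132 + 148*(0 - 3*x(5)) = 132 + 148*(0 - 3*(-16)) = 132 + 148*(0 + 48) = 132 + 148*48 = 132 + 7104 = 7236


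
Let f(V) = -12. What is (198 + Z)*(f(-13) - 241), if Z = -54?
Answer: -36432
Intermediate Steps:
(198 + Z)*(f(-13) - 241) = (198 - 54)*(-12 - 241) = 144*(-253) = -36432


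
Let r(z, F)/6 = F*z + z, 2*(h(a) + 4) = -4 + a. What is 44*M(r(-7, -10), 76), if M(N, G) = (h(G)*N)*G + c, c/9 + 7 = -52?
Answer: 40425660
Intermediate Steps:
c = -531 (c = -63 + 9*(-52) = -63 - 468 = -531)
h(a) = -6 + a/2 (h(a) = -4 + (-4 + a)/2 = -4 + (-2 + a/2) = -6 + a/2)
r(z, F) = 6*z + 6*F*z (r(z, F) = 6*(F*z + z) = 6*(z + F*z) = 6*z + 6*F*z)
M(N, G) = -531 + G*N*(-6 + G/2) (M(N, G) = ((-6 + G/2)*N)*G - 531 = (N*(-6 + G/2))*G - 531 = G*N*(-6 + G/2) - 531 = -531 + G*N*(-6 + G/2))
44*M(r(-7, -10), 76) = 44*(-531 + (½)*76*(6*(-7)*(1 - 10))*(-12 + 76)) = 44*(-531 + (½)*76*(6*(-7)*(-9))*64) = 44*(-531 + (½)*76*378*64) = 44*(-531 + 919296) = 44*918765 = 40425660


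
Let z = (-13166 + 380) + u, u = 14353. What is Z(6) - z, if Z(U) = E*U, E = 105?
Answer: -937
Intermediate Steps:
z = 1567 (z = (-13166 + 380) + 14353 = -12786 + 14353 = 1567)
Z(U) = 105*U
Z(6) - z = 105*6 - 1*1567 = 630 - 1567 = -937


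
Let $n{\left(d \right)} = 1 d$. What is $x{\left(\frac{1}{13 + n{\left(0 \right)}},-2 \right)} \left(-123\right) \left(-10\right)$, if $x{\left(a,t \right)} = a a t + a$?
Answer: $\frac{13530}{169} \approx 80.059$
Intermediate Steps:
$n{\left(d \right)} = d$
$x{\left(a,t \right)} = a + t a^{2}$ ($x{\left(a,t \right)} = a^{2} t + a = t a^{2} + a = a + t a^{2}$)
$x{\left(\frac{1}{13 + n{\left(0 \right)}},-2 \right)} \left(-123\right) \left(-10\right) = \frac{1 + \frac{1}{13 + 0} \left(-2\right)}{13 + 0} \left(-123\right) \left(-10\right) = \frac{1 + \frac{1}{13} \left(-2\right)}{13} \left(-123\right) \left(-10\right) = \frac{1 - \frac{2}{13}}{13} \left(-123\right) \left(-10\right) = \frac{1}{13} \cdot \frac{11}{13} \left(-123\right) \left(-10\right) = \frac{11}{169} \left(-123\right) \left(-10\right) = \left(- \frac{1353}{169}\right) \left(-10\right) = \frac{13530}{169}$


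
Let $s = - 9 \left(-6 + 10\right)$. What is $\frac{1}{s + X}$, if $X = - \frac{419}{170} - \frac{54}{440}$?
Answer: $- \frac{3740}{144317} \approx -0.025915$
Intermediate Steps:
$X = - \frac{9677}{3740}$ ($X = \left(-419\right) \frac{1}{170} - \frac{27}{220} = - \frac{419}{170} - \frac{27}{220} = - \frac{9677}{3740} \approx -2.5874$)
$s = -36$ ($s = \left(-9\right) 4 = -36$)
$\frac{1}{s + X} = \frac{1}{-36 - \frac{9677}{3740}} = \frac{1}{- \frac{144317}{3740}} = - \frac{3740}{144317}$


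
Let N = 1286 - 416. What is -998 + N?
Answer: -128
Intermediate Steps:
N = 870
-998 + N = -998 + 870 = -128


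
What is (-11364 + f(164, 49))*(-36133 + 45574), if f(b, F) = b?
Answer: -105739200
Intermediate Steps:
(-11364 + f(164, 49))*(-36133 + 45574) = (-11364 + 164)*(-36133 + 45574) = -11200*9441 = -105739200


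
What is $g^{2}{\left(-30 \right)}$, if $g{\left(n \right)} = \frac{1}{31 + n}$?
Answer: $1$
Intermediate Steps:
$g^{2}{\left(-30 \right)} = \left(\frac{1}{31 - 30}\right)^{2} = \left(1^{-1}\right)^{2} = 1^{2} = 1$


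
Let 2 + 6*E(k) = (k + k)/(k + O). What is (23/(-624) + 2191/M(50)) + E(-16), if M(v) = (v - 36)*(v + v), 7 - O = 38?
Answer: 959233/733200 ≈ 1.3083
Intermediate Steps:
O = -31 (O = 7 - 1*38 = 7 - 38 = -31)
M(v) = 2*v*(-36 + v) (M(v) = (-36 + v)*(2*v) = 2*v*(-36 + v))
E(k) = -⅓ + k/(3*(-31 + k)) (E(k) = -⅓ + ((k + k)/(k - 31))/6 = -⅓ + ((2*k)/(-31 + k))/6 = -⅓ + (2*k/(-31 + k))/6 = -⅓ + k/(3*(-31 + k)))
(23/(-624) + 2191/M(50)) + E(-16) = (23/(-624) + 2191/((2*50*(-36 + 50)))) + 31/(3*(-31 - 16)) = (23*(-1/624) + 2191/((2*50*14))) + (31/3)/(-47) = (-23/624 + 2191/1400) + (31/3)*(-1/47) = (-23/624 + 2191*(1/1400)) - 31/141 = (-23/624 + 313/200) - 31/141 = 23839/15600 - 31/141 = 959233/733200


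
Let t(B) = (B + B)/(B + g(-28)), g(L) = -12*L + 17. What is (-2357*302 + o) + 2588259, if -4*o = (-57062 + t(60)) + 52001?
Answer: 3101977213/1652 ≈ 1.8777e+6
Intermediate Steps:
g(L) = 17 - 12*L
t(B) = 2*B/(353 + B) (t(B) = (B + B)/(B + (17 - 12*(-28))) = (2*B)/(B + (17 + 336)) = (2*B)/(B + 353) = (2*B)/(353 + B) = 2*B/(353 + B))
o = 2090073/1652 (o = -((-57062 + 2*60/(353 + 60)) + 52001)/4 = -((-57062 + 2*60/413) + 52001)/4 = -((-57062 + 2*60*(1/413)) + 52001)/4 = -((-57062 + 120/413) + 52001)/4 = -(-23566486/413 + 52001)/4 = -¼*(-2090073/413) = 2090073/1652 ≈ 1265.2)
(-2357*302 + o) + 2588259 = (-2357*302 + 2090073/1652) + 2588259 = (-711814 + 2090073/1652) + 2588259 = -1173826655/1652 + 2588259 = 3101977213/1652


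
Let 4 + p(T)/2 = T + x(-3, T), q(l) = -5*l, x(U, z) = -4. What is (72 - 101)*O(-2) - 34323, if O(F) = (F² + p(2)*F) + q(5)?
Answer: -34410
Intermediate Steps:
p(T) = -16 + 2*T (p(T) = -8 + 2*(T - 4) = -8 + 2*(-4 + T) = -8 + (-8 + 2*T) = -16 + 2*T)
O(F) = -25 + F² - 12*F (O(F) = (F² + (-16 + 2*2)*F) - 5*5 = (F² + (-16 + 4)*F) - 25 = (F² - 12*F) - 25 = -25 + F² - 12*F)
(72 - 101)*O(-2) - 34323 = (72 - 101)*(-25 + (-2)² - 12*(-2)) - 34323 = -29*(-25 + 4 + 24) - 34323 = -29*3 - 34323 = -87 - 34323 = -34410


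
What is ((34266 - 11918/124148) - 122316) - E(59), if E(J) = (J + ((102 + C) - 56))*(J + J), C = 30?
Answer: -6454460479/62074 ≈ -1.0398e+5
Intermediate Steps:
E(J) = 2*J*(76 + J) (E(J) = (J + ((102 + 30) - 56))*(J + J) = (J + (132 - 56))*(2*J) = (J + 76)*(2*J) = (76 + J)*(2*J) = 2*J*(76 + J))
((34266 - 11918/124148) - 122316) - E(59) = ((34266 - 11918/124148) - 122316) - 2*59*(76 + 59) = ((34266 - 11918*1/124148) - 122316) - 2*59*135 = ((34266 - 5959/62074) - 122316) - 1*15930 = (2127021725/62074 - 122316) - 15930 = -5465621659/62074 - 15930 = -6454460479/62074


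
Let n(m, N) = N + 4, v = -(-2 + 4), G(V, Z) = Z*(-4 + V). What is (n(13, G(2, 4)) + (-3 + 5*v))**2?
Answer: 289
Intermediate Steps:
v = -2 (v = -1*2 = -2)
n(m, N) = 4 + N
(n(13, G(2, 4)) + (-3 + 5*v))**2 = ((4 + 4*(-4 + 2)) + (-3 + 5*(-2)))**2 = ((4 + 4*(-2)) + (-3 - 10))**2 = ((4 - 8) - 13)**2 = (-4 - 13)**2 = (-17)**2 = 289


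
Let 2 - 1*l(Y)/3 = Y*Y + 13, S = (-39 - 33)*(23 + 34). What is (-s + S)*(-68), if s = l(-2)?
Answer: 276012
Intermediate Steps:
S = -4104 (S = -72*57 = -4104)
l(Y) = -33 - 3*Y² (l(Y) = 6 - 3*(Y*Y + 13) = 6 - 3*(Y² + 13) = 6 - 3*(13 + Y²) = 6 + (-39 - 3*Y²) = -33 - 3*Y²)
s = -45 (s = -33 - 3*(-2)² = -33 - 3*4 = -33 - 12 = -45)
(-s + S)*(-68) = (-1*(-45) - 4104)*(-68) = (45 - 4104)*(-68) = -4059*(-68) = 276012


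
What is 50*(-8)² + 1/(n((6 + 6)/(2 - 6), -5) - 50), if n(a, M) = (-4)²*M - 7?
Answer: 438399/137 ≈ 3200.0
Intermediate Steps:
n(a, M) = -7 + 16*M (n(a, M) = 16*M - 7 = -7 + 16*M)
50*(-8)² + 1/(n((6 + 6)/(2 - 6), -5) - 50) = 50*(-8)² + 1/((-7 + 16*(-5)) - 50) = 50*64 + 1/((-7 - 80) - 50) = 3200 + 1/(-87 - 50) = 3200 + 1/(-137) = 3200 - 1/137 = 438399/137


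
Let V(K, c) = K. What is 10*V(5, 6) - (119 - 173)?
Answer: 104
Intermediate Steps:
10*V(5, 6) - (119 - 173) = 10*5 - (119 - 173) = 50 - 1*(-54) = 50 + 54 = 104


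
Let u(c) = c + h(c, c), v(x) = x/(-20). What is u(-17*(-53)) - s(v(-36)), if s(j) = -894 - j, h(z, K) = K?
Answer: 13489/5 ≈ 2697.8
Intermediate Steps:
v(x) = -x/20 (v(x) = x*(-1/20) = -x/20)
u(c) = 2*c (u(c) = c + c = 2*c)
u(-17*(-53)) - s(v(-36)) = 2*(-17*(-53)) - (-894 - (-1)*(-36)/20) = 2*901 - (-894 - 1*9/5) = 1802 - (-894 - 9/5) = 1802 - 1*(-4479/5) = 1802 + 4479/5 = 13489/5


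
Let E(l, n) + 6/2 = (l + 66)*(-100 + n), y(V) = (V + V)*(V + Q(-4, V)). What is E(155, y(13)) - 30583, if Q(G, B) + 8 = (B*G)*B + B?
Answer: -3833554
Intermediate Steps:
Q(G, B) = -8 + B + G*B**2 (Q(G, B) = -8 + ((B*G)*B + B) = -8 + (G*B**2 + B) = -8 + (B + G*B**2) = -8 + B + G*B**2)
y(V) = 2*V*(-8 - 4*V**2 + 2*V) (y(V) = (V + V)*(V + (-8 + V - 4*V**2)) = (2*V)*(-8 - 4*V**2 + 2*V) = 2*V*(-8 - 4*V**2 + 2*V))
E(l, n) = -3 + (-100 + n)*(66 + l) (E(l, n) = -3 + (l + 66)*(-100 + n) = -3 + (66 + l)*(-100 + n) = -3 + (-100 + n)*(66 + l))
E(155, y(13)) - 30583 = (-6603 - 100*155 + 66*(4*13*(-4 + 13 - 2*13**2)) + 155*(4*13*(-4 + 13 - 2*13**2))) - 30583 = (-6603 - 15500 + 66*(4*13*(-4 + 13 - 2*169)) + 155*(4*13*(-4 + 13 - 2*169))) - 30583 = (-6603 - 15500 + 66*(4*13*(-4 + 13 - 338)) + 155*(4*13*(-4 + 13 - 338))) - 30583 = (-6603 - 15500 + 66*(4*13*(-329)) + 155*(4*13*(-329))) - 30583 = (-6603 - 15500 + 66*(-17108) + 155*(-17108)) - 30583 = (-6603 - 15500 - 1129128 - 2651740) - 30583 = -3802971 - 30583 = -3833554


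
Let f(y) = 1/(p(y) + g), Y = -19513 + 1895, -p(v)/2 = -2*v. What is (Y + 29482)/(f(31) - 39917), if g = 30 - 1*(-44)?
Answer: -2349072/7903565 ≈ -0.29722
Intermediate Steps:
g = 74 (g = 30 + 44 = 74)
p(v) = 4*v (p(v) = -(-4)*v = 4*v)
Y = -17618
f(y) = 1/(74 + 4*y) (f(y) = 1/(4*y + 74) = 1/(74 + 4*y))
(Y + 29482)/(f(31) - 39917) = (-17618 + 29482)/(1/(2*(37 + 2*31)) - 39917) = 11864/(1/(2*(37 + 62)) - 39917) = 11864/((½)/99 - 39917) = 11864/((½)*(1/99) - 39917) = 11864/(1/198 - 39917) = 11864/(-7903565/198) = 11864*(-198/7903565) = -2349072/7903565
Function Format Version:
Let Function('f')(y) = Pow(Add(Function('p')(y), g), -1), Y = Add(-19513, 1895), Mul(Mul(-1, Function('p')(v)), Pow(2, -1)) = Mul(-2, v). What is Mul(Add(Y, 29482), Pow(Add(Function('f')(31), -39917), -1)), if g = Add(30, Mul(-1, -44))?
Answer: Rational(-2349072, 7903565) ≈ -0.29722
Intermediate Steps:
g = 74 (g = Add(30, 44) = 74)
Function('p')(v) = Mul(4, v) (Function('p')(v) = Mul(-2, Mul(-2, v)) = Mul(4, v))
Y = -17618
Function('f')(y) = Pow(Add(74, Mul(4, y)), -1) (Function('f')(y) = Pow(Add(Mul(4, y), 74), -1) = Pow(Add(74, Mul(4, y)), -1))
Mul(Add(Y, 29482), Pow(Add(Function('f')(31), -39917), -1)) = Mul(Add(-17618, 29482), Pow(Add(Mul(Rational(1, 2), Pow(Add(37, Mul(2, 31)), -1)), -39917), -1)) = Mul(11864, Pow(Add(Mul(Rational(1, 2), Pow(Add(37, 62), -1)), -39917), -1)) = Mul(11864, Pow(Add(Mul(Rational(1, 2), Pow(99, -1)), -39917), -1)) = Mul(11864, Pow(Add(Mul(Rational(1, 2), Rational(1, 99)), -39917), -1)) = Mul(11864, Pow(Add(Rational(1, 198), -39917), -1)) = Mul(11864, Pow(Rational(-7903565, 198), -1)) = Mul(11864, Rational(-198, 7903565)) = Rational(-2349072, 7903565)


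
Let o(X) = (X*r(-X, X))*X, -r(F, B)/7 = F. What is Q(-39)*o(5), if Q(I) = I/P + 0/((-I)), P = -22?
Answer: 34125/22 ≈ 1551.1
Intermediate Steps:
r(F, B) = -7*F
o(X) = 7*X**3 (o(X) = (X*(-(-7)*X))*X = (X*(7*X))*X = (7*X**2)*X = 7*X**3)
Q(I) = -I/22 (Q(I) = I/(-22) + 0/((-I)) = I*(-1/22) + 0*(-1/I) = -I/22 + 0 = -I/22)
Q(-39)*o(5) = (-1/22*(-39))*(7*5**3) = 39*(7*125)/22 = (39/22)*875 = 34125/22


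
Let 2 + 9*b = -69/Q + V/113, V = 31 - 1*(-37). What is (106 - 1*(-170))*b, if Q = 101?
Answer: -2185460/34239 ≈ -63.830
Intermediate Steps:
V = 68 (V = 31 + 37 = 68)
b = -23755/102717 (b = -2/9 + (-69/101 + 68/113)/9 = -2/9 + (1/9)*(-929/11413) = -2/9 - 929/102717 = -23755/102717 ≈ -0.23127)
(106 - 1*(-170))*b = (106 - 1*(-170))*(-23755/102717) = (106 + 170)*(-23755/102717) = 276*(-23755/102717) = -2185460/34239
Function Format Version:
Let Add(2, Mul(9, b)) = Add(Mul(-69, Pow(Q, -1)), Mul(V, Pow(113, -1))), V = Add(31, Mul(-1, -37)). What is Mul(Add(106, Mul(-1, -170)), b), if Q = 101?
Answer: Rational(-2185460, 34239) ≈ -63.830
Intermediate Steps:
V = 68 (V = Add(31, 37) = 68)
b = Rational(-23755, 102717) (b = Add(Rational(-2, 9), Mul(Rational(1, 9), Add(Mul(-69, Pow(101, -1)), Mul(68, Pow(113, -1))))) = Add(Rational(-2, 9), Mul(Rational(1, 9), Add(Mul(-69, Rational(1, 101)), Mul(68, Rational(1, 113))))) = Add(Rational(-2, 9), Mul(Rational(1, 9), Add(Rational(-69, 101), Rational(68, 113)))) = Add(Rational(-2, 9), Mul(Rational(1, 9), Rational(-929, 11413))) = Add(Rational(-2, 9), Rational(-929, 102717)) = Rational(-23755, 102717) ≈ -0.23127)
Mul(Add(106, Mul(-1, -170)), b) = Mul(Add(106, Mul(-1, -170)), Rational(-23755, 102717)) = Mul(Add(106, 170), Rational(-23755, 102717)) = Mul(276, Rational(-23755, 102717)) = Rational(-2185460, 34239)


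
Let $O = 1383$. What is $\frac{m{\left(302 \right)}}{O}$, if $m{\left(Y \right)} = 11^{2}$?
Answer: $\frac{121}{1383} \approx 0.087491$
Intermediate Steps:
$m{\left(Y \right)} = 121$
$\frac{m{\left(302 \right)}}{O} = \frac{121}{1383}$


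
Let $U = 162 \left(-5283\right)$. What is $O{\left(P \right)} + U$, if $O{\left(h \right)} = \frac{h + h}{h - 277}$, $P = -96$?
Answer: $- \frac{319230366}{373} \approx -8.5585 \cdot 10^{5}$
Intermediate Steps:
$U = -855846$
$O{\left(h \right)} = \frac{2 h}{-277 + h}$
$O{\left(P \right)} + U = 2 \left(-96\right) \frac{1}{-277 - 96} - 855846 = 2 \left(-96\right) \frac{1}{-373} - 855846 = 2 \left(-96\right) \left(- \frac{1}{373}\right) - 855846 = \frac{192}{373} - 855846 = - \frac{319230366}{373}$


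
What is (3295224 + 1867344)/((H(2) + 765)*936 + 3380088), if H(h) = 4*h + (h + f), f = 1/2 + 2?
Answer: 430214/342319 ≈ 1.2568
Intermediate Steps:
f = 5/2 (f = 1*(½) + 2 = ½ + 2 = 5/2 ≈ 2.5000)
H(h) = 5/2 + 5*h (H(h) = 4*h + (h + 5/2) = 4*h + (5/2 + h) = 5/2 + 5*h)
(3295224 + 1867344)/((H(2) + 765)*936 + 3380088) = (3295224 + 1867344)/(((5/2 + 5*2) + 765)*936 + 3380088) = 5162568/(((5/2 + 10) + 765)*936 + 3380088) = 5162568/((25/2 + 765)*936 + 3380088) = 5162568/((1555/2)*936 + 3380088) = 5162568/(727740 + 3380088) = 5162568/4107828 = 5162568*(1/4107828) = 430214/342319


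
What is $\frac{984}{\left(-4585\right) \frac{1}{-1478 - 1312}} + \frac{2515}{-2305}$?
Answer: $\frac{252660941}{422737} \approx 597.68$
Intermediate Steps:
$\frac{984}{\left(-4585\right) \frac{1}{-1478 - 1312}} + \frac{2515}{-2305} = \frac{984}{\left(-4585\right) \frac{1}{-1478 - 1312}} + 2515 \left(- \frac{1}{2305}\right) = \frac{984}{\left(-4585\right) \frac{1}{-2790}} - \frac{503}{461} = \frac{984}{\left(-4585\right) \left(- \frac{1}{2790}\right)} - \frac{503}{461} = \frac{984}{\frac{917}{558}} - \frac{503}{461} = 984 \cdot \frac{558}{917} - \frac{503}{461} = \frac{549072}{917} - \frac{503}{461} = \frac{252660941}{422737}$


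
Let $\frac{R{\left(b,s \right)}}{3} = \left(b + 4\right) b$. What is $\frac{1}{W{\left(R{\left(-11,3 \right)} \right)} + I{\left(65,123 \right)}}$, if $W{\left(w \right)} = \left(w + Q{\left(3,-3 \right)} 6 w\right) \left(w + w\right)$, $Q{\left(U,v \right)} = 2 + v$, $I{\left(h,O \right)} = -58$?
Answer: $- \frac{1}{533668} \approx -1.8738 \cdot 10^{-6}$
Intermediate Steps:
$R{\left(b,s \right)} = 3 b \left(4 + b\right)$ ($R{\left(b,s \right)} = 3 \left(b + 4\right) b = 3 \left(4 + b\right) b = 3 b \left(4 + b\right)$)
$W{\left(w \right)} = - 10 w^{2}$ ($W{\left(w \right)} = \left(w + \left(2 - 3\right) 6 w\right) \left(w + w\right) = \left(w + \left(-1\right) 6 w\right) 2 w = \left(w - 6 w\right) 2 w = - 5 w 2 w = - 10 w^{2}$)
$\frac{1}{W{\left(R{\left(-11,3 \right)} \right)} + I{\left(65,123 \right)}} = \frac{1}{- 10 \left(3 \left(-11\right) \left(4 - 11\right)\right)^{2} - 58} = \frac{1}{- 10 \left(3 \left(-11\right) \left(-7\right)\right)^{2} - 58} = \frac{1}{- 10 \cdot 231^{2} - 58} = \frac{1}{\left(-10\right) 53361 - 58} = \frac{1}{-533610 - 58} = \frac{1}{-533668} = - \frac{1}{533668}$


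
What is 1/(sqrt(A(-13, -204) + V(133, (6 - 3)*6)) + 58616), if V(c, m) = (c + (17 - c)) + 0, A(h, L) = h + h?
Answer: 58616/3435835465 - 3*I/3435835465 ≈ 1.706e-5 - 8.7315e-10*I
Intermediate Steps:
A(h, L) = 2*h
V(c, m) = 17 (V(c, m) = 17 + 0 = 17)
1/(sqrt(A(-13, -204) + V(133, (6 - 3)*6)) + 58616) = 1/(sqrt(2*(-13) + 17) + 58616) = 1/(sqrt(-26 + 17) + 58616) = 1/(sqrt(-9) + 58616) = 1/(3*I + 58616) = 1/(58616 + 3*I) = (58616 - 3*I)/3435835465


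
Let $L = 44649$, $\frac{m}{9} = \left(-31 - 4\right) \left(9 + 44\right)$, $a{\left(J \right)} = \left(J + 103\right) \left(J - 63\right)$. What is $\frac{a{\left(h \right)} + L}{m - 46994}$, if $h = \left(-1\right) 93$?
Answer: $- \frac{43089}{63689} \approx -0.67655$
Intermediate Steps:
$h = -93$
$a{\left(J \right)} = \left(-63 + J\right) \left(103 + J\right)$ ($a{\left(J \right)} = \left(103 + J\right) \left(-63 + J\right) = \left(-63 + J\right) \left(103 + J\right)$)
$m = -16695$ ($m = 9 \left(-31 - 4\right) \left(9 + 44\right) = 9 \left(-31 - 4\right) 53 = 9 \left(\left(-35\right) 53\right) = 9 \left(-1855\right) = -16695$)
$\frac{a{\left(h \right)} + L}{m - 46994} = \frac{\left(-6489 + \left(-93\right)^{2} + 40 \left(-93\right)\right) + 44649}{-16695 - 46994} = \frac{\left(-6489 + 8649 - 3720\right) + 44649}{-63689} = \left(-1560 + 44649\right) \left(- \frac{1}{63689}\right) = 43089 \left(- \frac{1}{63689}\right) = - \frac{43089}{63689}$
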